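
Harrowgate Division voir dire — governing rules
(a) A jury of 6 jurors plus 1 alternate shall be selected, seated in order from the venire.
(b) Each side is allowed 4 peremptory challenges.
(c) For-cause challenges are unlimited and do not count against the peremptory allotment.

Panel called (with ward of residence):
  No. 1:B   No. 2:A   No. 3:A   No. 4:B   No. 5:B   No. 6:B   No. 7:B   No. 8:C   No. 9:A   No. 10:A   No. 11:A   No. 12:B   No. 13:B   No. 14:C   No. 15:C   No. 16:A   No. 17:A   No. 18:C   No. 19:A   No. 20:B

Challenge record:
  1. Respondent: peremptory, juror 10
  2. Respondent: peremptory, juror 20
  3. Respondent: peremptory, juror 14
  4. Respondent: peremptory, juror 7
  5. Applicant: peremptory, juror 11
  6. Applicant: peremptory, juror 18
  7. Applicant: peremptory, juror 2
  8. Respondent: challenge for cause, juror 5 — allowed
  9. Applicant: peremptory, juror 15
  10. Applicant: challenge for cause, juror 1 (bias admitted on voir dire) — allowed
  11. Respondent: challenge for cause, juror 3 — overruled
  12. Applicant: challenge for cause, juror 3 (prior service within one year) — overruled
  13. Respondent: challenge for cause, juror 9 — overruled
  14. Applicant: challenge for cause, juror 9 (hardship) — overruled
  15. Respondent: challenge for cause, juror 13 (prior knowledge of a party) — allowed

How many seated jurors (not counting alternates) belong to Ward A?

2

Removed: #1, #2, #5, #7, #10, #11, #13, #14, #15, #18, #20.
Seated jurors 1–6: #3, #4, #6, #8, #9, #12 (alternates #16 not counted).
Of those, in Ward A: #3, #9 → 2.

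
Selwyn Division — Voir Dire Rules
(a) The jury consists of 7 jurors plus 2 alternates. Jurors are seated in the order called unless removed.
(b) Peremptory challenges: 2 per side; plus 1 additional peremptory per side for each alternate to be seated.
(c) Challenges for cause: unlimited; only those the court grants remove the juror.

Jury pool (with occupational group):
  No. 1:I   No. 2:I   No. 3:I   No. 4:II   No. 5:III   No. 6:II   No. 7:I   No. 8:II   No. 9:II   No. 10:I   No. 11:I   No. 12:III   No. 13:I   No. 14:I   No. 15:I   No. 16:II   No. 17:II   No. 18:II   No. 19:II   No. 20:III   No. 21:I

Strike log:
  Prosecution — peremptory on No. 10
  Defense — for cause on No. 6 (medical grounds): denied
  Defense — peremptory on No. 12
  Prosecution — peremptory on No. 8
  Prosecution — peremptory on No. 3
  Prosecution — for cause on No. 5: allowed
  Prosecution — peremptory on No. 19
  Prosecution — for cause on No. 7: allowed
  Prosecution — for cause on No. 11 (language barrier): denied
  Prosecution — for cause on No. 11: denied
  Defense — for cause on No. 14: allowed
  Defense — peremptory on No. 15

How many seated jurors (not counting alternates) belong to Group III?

0

Removed: #3, #5, #7, #8, #10, #12, #14, #15, #19.
Seated jurors 1–7: #1, #2, #4, #6, #9, #11, #13 (alternates #16, #17 not counted).
None of those are in Group III → 0.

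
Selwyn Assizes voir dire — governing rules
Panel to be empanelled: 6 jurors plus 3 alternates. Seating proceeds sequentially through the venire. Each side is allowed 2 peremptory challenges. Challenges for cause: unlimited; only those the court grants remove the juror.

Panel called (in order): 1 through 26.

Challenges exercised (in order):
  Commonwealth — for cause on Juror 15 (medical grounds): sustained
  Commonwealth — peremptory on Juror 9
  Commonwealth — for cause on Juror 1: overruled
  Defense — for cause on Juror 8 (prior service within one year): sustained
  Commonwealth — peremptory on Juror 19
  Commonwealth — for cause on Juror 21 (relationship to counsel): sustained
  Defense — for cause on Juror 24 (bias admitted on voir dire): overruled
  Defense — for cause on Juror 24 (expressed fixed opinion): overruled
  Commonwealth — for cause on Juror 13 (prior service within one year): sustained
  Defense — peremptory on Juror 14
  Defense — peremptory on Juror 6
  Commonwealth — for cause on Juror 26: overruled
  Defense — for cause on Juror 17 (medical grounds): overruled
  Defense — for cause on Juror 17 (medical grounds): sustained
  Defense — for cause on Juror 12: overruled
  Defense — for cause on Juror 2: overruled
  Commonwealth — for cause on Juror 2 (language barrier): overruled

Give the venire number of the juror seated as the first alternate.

Removed: #6, #8, #9, #13, #14, #15, #17, #19, #21. (#1, #2, #12, #24, #26 stay — for-cause denied.)
Seating in order: seats 1–6 → #1, #2, #3, #4, #5, #7; alternates → #10, #11, #12.
So alternate 1 is #10.

10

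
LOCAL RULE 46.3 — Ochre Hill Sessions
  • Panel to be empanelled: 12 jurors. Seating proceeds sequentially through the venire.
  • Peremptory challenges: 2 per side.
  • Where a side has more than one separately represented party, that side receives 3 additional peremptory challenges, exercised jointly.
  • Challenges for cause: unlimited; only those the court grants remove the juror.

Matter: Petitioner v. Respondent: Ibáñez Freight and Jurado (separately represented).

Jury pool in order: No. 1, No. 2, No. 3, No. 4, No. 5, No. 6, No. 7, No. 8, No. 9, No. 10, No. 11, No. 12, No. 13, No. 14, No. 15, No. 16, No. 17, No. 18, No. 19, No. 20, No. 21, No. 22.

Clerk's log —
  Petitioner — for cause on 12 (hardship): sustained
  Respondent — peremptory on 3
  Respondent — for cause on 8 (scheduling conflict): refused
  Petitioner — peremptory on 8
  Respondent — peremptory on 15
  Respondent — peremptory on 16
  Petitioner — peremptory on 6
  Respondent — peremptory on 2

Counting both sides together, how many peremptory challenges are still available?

1

Petitioner allotment: 2. Respondent allotment: 2 base + 3 multi-party = 5.
Petitioner peremptories used: #8, #6 — 2 (the for-cause on #12 doesn't count).
Respondent peremptories used: #3, #15, #16, #2 — 4 (the for-cause on #8 doesn't count).
Remaining: (2 − 2) + (5 − 4) = 1.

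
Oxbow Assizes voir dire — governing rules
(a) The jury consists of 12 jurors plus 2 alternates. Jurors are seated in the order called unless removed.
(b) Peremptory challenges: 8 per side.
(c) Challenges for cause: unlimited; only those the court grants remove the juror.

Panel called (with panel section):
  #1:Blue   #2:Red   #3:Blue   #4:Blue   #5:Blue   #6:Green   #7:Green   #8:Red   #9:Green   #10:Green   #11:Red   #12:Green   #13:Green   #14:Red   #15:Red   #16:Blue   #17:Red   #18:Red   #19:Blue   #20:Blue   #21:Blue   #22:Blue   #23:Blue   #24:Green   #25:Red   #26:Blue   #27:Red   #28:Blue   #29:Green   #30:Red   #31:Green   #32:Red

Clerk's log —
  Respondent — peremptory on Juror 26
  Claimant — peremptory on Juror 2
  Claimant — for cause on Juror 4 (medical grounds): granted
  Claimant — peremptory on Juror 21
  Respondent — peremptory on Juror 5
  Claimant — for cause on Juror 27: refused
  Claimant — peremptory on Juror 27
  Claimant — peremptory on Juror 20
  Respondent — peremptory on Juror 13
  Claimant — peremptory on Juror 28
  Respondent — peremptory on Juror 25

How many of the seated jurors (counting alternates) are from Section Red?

Removed: #2, #4, #5, #13, #20, #21, #25, #26, #27, #28.
Seated (14 incl. alternates): #1, #3, #6, #7, #8, #9, #10, #11, #12, #14, #15, #16, #17, #18.
Of those, in Section Red: #8, #11, #14, #15, #17, #18 → 6.

6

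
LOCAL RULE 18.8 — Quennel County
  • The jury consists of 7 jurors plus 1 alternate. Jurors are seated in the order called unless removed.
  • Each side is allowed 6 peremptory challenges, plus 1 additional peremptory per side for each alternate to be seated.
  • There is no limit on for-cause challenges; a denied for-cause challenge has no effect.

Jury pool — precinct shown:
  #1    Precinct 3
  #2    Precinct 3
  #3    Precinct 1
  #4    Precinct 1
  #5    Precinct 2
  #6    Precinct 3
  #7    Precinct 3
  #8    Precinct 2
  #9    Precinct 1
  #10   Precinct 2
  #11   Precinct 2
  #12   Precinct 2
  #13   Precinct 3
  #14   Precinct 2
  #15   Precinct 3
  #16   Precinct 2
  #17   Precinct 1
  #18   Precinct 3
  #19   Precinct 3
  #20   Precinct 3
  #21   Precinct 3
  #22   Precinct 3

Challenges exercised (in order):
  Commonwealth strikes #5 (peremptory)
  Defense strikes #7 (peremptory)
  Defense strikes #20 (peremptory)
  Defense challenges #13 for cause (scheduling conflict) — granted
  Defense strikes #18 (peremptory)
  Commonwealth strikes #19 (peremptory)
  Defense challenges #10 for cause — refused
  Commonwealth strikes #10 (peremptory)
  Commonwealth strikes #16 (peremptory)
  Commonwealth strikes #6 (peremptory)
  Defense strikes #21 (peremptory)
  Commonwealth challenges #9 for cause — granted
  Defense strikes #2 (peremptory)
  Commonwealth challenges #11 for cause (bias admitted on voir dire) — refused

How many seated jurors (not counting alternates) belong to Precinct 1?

2

Removed: #2, #5, #6, #7, #9, #10, #13, #16, #18, #19, #20, #21.
Seated jurors 1–7: #1, #3, #4, #8, #11, #12, #14 (alternates #15 not counted).
Of those, in Precinct 1: #3, #4 → 2.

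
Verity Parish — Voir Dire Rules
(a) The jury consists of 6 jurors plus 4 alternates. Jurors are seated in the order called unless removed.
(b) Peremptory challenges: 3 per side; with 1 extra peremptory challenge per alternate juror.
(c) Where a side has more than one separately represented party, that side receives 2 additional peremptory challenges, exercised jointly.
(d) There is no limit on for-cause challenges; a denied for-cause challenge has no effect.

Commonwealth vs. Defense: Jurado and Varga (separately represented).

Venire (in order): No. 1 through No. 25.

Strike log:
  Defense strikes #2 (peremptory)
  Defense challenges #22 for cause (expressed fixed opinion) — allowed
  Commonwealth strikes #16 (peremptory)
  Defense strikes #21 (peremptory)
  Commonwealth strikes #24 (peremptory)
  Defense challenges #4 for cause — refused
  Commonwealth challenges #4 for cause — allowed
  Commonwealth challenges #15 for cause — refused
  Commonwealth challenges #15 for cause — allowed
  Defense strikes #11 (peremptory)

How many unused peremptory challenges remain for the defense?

Defense allotment: 3 base + 1 × 4 alternates + 2 multi-party = 9.
Defense peremptories used: #2, #21, #11 — 3 (for-cause on #22, #4 don't count).
Remaining: 9 − 3 = 6.

6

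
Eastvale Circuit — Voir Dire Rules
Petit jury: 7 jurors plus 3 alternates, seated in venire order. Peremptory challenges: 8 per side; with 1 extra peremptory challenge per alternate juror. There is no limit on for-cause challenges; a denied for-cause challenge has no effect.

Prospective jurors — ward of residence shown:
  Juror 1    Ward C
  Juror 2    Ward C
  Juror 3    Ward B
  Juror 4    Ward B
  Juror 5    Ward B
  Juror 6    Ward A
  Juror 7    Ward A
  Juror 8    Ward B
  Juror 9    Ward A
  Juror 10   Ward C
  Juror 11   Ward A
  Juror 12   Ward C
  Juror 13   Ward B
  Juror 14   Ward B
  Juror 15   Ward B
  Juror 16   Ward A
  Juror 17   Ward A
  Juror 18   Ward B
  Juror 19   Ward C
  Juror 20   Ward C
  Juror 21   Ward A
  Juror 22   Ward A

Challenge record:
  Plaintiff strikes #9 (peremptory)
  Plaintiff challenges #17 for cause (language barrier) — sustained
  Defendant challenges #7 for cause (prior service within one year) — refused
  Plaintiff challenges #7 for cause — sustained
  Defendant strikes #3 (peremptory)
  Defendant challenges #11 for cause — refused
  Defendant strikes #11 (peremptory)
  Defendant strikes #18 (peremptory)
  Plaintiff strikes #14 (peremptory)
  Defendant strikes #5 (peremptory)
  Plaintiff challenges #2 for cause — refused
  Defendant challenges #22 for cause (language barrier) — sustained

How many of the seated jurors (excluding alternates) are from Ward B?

Removed: #3, #5, #7, #9, #11, #14, #17, #18, #22.
Seated jurors 1–7: #1, #2, #4, #6, #8, #10, #12 (alternates #13, #15, #16 not counted).
Of those, in Ward B: #4, #8 → 2.

2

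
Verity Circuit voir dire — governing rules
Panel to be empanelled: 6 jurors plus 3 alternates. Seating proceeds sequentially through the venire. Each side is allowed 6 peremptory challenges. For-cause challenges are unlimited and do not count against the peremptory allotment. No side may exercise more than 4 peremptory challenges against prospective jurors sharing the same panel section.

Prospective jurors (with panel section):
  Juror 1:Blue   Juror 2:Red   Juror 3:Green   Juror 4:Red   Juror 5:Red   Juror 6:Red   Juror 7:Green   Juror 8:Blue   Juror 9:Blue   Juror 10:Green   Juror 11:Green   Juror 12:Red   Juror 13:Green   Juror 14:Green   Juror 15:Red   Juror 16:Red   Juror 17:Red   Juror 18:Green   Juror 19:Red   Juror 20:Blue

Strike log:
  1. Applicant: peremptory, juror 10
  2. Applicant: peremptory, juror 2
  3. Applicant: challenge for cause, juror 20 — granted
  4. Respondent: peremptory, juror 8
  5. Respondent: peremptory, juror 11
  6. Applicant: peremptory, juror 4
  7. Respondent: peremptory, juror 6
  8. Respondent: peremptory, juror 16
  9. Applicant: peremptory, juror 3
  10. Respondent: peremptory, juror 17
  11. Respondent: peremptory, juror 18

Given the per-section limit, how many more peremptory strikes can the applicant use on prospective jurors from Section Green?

Applicant peremptories so far: #10, #2, #4, #3 — 4 of 6 used, 2 left overall.
Against Section Green: #10, #3 — 2 used; per-section cap 4 leaves 2.
Binding limit: min(2, 2) = 2.

2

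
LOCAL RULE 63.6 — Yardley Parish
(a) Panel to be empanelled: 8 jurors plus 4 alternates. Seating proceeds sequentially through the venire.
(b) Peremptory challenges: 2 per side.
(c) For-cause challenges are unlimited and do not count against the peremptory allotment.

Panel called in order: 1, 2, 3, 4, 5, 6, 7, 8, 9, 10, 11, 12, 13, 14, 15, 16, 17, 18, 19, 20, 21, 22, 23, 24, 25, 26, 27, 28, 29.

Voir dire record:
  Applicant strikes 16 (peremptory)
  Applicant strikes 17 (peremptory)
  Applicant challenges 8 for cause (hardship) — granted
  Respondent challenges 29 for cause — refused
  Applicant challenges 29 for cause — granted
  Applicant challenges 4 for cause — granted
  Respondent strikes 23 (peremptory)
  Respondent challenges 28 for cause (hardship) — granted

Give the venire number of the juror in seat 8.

10

Removed: #4, #8, #16, #17, #23, #28, #29.
Seating in order: seats 1–8 → #1, #2, #3, #5, #6, #7, #9, #10; alternates → #11, #12, #13, #14.
So seat 8 is #10.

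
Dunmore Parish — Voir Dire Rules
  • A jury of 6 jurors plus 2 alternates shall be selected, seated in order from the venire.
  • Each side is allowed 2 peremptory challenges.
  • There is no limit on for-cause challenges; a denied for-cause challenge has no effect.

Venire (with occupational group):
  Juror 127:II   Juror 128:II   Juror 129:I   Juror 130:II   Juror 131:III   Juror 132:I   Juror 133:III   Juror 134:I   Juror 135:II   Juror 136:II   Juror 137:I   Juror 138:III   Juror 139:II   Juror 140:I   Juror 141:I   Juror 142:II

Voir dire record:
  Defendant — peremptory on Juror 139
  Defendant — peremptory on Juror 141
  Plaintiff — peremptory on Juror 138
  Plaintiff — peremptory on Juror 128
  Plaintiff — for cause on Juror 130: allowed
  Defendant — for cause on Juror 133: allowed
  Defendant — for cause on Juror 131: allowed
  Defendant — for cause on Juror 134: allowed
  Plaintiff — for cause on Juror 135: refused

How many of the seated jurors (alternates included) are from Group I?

4

Removed: #128, #130, #131, #133, #134, #138, #139, #141.
Seated (8 incl. alternates): #127, #129, #132, #135, #136, #137, #140, #142.
Of those, in Group I: #129, #132, #137, #140 → 4.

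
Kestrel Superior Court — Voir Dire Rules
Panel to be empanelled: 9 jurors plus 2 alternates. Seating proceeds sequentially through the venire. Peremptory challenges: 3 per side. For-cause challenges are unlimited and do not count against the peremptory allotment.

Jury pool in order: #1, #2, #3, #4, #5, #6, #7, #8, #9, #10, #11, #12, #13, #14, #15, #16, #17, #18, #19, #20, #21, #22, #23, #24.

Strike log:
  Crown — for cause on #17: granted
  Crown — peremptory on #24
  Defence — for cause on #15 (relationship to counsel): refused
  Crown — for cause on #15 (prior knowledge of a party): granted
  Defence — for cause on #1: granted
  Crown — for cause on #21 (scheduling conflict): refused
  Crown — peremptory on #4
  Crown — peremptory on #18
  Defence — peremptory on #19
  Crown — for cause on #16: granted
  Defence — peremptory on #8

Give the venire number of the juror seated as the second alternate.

14

Removed: #1, #4, #8, #15, #16, #17, #18, #19, #24. (#21 stays — for-cause denied.)
Seating in order: seats 1–9 → #2, #3, #5, #6, #7, #9, #10, #11, #12; alternates → #13, #14.
So alternate 2 is #14.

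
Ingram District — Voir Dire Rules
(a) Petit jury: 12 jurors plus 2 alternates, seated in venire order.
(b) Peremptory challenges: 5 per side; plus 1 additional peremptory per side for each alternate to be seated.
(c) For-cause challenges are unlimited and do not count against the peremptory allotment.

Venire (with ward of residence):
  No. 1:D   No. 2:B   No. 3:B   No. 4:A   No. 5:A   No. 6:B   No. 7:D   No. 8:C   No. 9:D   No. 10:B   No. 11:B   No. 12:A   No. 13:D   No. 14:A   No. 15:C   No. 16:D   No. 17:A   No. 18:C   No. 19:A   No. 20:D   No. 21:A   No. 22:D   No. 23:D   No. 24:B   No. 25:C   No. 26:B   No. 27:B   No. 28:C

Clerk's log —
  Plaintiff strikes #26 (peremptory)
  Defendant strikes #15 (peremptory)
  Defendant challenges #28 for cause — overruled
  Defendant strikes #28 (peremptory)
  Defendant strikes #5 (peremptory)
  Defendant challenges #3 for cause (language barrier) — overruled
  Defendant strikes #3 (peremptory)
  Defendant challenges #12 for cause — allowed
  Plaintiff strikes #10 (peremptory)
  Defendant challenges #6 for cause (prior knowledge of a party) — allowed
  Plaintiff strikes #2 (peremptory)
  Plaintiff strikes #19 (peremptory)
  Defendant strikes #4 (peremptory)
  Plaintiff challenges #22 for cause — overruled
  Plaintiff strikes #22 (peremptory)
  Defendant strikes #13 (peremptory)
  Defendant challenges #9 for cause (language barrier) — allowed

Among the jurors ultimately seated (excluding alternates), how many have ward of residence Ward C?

2

Removed: #2, #3, #4, #5, #6, #9, #10, #12, #13, #15, #19, #22, #26, #28.
Seated jurors 1–12: #1, #7, #8, #11, #14, #16, #17, #18, #20, #21, #23, #24 (alternates #25, #27 not counted).
Of those, in Ward C: #8, #18 → 2.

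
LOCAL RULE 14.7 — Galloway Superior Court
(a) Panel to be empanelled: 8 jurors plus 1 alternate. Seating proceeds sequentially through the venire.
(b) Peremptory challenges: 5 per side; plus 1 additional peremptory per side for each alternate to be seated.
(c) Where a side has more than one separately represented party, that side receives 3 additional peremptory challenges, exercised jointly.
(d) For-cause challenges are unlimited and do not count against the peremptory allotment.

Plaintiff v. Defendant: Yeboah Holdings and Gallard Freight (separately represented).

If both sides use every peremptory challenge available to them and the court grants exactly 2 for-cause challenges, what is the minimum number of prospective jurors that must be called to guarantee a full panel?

26

Seats to fill: 8 + 1 alternates = 9.
Peremptories — Plaintiff: 5 + 1×1 = 6; Defendant: 5 + 1×1 + 3 = 9; total 15.
For-cause removals: 2.
Minimum venire: 9 + 15 + 2 = 26.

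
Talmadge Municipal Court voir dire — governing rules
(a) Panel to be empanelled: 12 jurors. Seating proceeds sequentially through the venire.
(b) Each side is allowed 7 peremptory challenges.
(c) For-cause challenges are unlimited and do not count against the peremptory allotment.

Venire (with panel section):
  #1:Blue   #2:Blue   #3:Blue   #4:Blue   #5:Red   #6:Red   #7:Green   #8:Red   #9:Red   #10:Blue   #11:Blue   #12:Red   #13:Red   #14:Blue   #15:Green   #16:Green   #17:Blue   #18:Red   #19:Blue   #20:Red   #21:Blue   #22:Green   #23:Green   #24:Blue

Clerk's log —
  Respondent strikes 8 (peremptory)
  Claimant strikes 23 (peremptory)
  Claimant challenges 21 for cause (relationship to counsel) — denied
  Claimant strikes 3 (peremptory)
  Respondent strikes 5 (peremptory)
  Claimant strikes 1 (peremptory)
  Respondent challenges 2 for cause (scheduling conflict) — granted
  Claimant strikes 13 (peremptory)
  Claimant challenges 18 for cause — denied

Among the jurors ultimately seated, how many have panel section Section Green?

Removed: #1, #2, #3, #5, #8, #13, #23.
Seated jurors 1–12: #4, #6, #7, #9, #10, #11, #12, #14, #15, #16, #17, #18.
Of those, in Section Green: #7, #15, #16 → 3.

3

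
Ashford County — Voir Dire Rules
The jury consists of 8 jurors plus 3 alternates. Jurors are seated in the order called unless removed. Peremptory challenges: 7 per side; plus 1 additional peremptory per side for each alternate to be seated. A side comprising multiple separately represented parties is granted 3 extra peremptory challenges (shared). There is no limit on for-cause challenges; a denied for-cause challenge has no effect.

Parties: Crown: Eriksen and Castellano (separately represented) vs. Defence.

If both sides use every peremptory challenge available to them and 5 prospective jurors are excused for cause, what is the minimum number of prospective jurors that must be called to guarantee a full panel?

39

Seats to fill: 8 + 3 alternates = 11.
Peremptories — Crown: 7 + 1×3 + 3 = 13; Defence: 7 + 1×3 = 10; total 23.
For-cause removals: 5.
Minimum venire: 11 + 23 + 5 = 39.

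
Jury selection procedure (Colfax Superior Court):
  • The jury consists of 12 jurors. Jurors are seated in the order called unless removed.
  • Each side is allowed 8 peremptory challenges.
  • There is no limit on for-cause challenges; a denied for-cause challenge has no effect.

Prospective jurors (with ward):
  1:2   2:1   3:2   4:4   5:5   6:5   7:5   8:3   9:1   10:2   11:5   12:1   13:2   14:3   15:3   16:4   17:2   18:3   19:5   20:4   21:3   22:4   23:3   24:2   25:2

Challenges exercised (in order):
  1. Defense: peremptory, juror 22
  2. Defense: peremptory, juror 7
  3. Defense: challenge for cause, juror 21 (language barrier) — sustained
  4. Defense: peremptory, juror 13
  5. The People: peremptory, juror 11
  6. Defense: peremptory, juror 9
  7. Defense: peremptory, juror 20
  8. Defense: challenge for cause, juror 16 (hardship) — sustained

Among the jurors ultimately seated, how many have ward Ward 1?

Removed: #7, #9, #11, #13, #16, #20, #21, #22.
Seated jurors 1–12: #1, #2, #3, #4, #5, #6, #8, #10, #12, #14, #15, #17.
Of those, in Ward 1: #2, #12 → 2.

2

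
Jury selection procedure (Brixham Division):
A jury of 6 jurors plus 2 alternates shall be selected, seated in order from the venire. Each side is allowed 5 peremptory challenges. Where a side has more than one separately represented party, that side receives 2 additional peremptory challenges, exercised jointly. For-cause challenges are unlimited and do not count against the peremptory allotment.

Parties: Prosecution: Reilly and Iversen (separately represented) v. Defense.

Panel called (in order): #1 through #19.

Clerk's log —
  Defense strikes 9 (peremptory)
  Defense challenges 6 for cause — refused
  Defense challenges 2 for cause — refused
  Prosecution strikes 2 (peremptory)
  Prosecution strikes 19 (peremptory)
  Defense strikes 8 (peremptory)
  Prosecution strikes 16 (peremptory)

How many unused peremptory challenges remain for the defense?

3

Defense allotment: 5.
Defense peremptories used: #9, #8 — 2 (for-cause on #6, #2 don't count).
Remaining: 5 − 2 = 3.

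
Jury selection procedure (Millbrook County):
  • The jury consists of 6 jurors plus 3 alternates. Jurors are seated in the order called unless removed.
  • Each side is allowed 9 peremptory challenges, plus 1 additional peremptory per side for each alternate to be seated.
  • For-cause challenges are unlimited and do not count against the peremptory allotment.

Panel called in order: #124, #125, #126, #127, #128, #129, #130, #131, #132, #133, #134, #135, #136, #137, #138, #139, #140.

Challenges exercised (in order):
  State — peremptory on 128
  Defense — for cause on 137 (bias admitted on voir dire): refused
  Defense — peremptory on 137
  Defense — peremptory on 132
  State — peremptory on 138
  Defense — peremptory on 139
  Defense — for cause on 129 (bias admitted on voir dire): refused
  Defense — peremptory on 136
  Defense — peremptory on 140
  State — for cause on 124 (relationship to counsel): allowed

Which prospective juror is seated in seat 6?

Removed: #124, #128, #132, #136, #137, #138, #139, #140. (#129 stays — for-cause denied.)
Filling seats in venire order through position 6: #125, #126, #127, #129, #130, #131.
So seat 6 is #131.

131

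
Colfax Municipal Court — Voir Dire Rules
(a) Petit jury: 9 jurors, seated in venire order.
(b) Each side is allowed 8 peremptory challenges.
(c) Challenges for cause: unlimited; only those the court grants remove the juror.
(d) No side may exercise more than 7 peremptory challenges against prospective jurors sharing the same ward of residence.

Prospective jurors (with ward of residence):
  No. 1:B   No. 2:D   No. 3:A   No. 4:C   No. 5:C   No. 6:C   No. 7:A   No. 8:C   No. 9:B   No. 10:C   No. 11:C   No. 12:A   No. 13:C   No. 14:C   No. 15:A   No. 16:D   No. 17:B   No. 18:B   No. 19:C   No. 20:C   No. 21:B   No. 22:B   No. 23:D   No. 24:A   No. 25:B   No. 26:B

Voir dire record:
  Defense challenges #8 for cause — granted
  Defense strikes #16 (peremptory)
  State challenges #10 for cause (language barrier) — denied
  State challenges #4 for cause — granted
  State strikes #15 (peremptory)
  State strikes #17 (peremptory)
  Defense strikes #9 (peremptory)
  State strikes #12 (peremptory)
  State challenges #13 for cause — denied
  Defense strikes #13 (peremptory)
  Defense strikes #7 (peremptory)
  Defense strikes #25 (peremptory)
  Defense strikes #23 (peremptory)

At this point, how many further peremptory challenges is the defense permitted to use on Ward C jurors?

2

Defense peremptories so far: #16, #9, #13, #7, #25, #23 — 6 of 8 used, 2 left overall.
Against Ward C: #13 — 1 used; per-ward cap 7 leaves 6.
Binding limit: min(2, 6) = 2.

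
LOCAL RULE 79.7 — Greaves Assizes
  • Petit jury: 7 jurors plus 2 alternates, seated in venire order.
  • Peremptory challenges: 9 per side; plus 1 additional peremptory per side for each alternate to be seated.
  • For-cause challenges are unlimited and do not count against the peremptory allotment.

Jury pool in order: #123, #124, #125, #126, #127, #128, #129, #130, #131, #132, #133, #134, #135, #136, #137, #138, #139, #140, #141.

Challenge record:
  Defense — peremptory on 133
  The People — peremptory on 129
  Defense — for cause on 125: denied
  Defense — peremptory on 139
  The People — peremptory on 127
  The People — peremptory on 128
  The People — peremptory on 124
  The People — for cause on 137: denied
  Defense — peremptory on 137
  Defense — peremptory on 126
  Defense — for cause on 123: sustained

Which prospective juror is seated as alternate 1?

138

Removed: #123, #124, #126, #127, #128, #129, #133, #137, #139. (#125 stays — for-cause denied.)
Seating in order: seats 1–7 → #125, #130, #131, #132, #134, #135, #136; alternates → #138, #140.
So alternate 1 is #138.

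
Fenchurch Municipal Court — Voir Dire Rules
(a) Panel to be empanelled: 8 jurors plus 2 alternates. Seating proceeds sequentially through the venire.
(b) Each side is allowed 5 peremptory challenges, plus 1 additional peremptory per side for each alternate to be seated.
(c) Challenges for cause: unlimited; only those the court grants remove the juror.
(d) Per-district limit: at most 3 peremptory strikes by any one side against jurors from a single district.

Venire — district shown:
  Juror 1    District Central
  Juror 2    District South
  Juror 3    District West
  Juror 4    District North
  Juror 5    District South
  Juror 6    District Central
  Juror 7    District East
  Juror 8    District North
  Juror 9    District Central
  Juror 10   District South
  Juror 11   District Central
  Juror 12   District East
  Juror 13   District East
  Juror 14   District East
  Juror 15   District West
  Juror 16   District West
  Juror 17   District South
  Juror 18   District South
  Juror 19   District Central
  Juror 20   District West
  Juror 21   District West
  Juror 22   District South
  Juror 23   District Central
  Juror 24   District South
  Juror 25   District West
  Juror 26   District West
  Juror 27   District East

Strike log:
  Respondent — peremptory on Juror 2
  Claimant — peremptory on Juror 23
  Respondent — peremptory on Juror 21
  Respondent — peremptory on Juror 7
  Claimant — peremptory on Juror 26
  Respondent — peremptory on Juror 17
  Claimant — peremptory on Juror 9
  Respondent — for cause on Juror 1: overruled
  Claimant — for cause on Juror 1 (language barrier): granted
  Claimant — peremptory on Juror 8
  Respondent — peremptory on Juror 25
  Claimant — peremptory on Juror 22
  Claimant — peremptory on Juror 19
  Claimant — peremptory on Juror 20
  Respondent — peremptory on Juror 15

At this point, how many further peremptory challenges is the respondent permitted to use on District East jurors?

1

Respondent peremptories so far: #2, #21, #7, #17, #25, #15 — 6 of 7 used, 1 left overall.
Against District East: #7 — 1 used; per-district cap 3 leaves 2.
Binding limit: min(1, 2) = 1.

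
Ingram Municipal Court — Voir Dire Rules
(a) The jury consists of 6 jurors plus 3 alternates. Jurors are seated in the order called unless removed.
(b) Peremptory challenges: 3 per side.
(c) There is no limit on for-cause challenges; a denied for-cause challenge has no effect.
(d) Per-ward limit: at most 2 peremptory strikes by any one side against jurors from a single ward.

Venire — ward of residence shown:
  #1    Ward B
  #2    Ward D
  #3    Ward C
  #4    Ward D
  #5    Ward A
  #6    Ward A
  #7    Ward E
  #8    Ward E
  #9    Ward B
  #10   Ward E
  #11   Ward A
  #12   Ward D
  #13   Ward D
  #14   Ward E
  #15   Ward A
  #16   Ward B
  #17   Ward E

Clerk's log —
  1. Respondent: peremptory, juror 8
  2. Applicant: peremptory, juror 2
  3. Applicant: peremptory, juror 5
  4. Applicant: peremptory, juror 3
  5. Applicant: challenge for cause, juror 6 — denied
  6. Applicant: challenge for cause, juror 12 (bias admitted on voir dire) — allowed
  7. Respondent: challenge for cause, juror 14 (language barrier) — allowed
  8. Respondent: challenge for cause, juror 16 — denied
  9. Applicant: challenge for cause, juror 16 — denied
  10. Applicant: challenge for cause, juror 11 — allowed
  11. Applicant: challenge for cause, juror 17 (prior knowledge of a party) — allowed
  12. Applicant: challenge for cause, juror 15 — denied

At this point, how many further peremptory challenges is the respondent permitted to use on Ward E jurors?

Respondent peremptories so far: #8 — 1 of 3 used, 2 left overall.
Against Ward E: #8 — 1 used; per-ward cap 2 leaves 1.
Binding limit: min(2, 1) = 1.

1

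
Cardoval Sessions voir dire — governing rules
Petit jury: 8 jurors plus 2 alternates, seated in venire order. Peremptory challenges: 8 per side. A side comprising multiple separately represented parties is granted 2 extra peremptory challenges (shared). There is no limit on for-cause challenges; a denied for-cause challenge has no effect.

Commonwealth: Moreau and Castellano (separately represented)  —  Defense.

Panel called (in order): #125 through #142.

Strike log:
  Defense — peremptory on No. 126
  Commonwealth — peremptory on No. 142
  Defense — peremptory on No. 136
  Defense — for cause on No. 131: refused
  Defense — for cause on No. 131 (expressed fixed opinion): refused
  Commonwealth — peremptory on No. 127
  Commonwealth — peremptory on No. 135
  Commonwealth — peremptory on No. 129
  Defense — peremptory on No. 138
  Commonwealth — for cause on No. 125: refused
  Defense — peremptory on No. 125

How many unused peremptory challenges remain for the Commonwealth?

Commonwealth allotment: 8 base + 2 multi-party = 10.
Commonwealth peremptories used: #142, #127, #135, #129 — 4 (the for-cause on #125 doesn't count).
Remaining: 10 − 4 = 6.

6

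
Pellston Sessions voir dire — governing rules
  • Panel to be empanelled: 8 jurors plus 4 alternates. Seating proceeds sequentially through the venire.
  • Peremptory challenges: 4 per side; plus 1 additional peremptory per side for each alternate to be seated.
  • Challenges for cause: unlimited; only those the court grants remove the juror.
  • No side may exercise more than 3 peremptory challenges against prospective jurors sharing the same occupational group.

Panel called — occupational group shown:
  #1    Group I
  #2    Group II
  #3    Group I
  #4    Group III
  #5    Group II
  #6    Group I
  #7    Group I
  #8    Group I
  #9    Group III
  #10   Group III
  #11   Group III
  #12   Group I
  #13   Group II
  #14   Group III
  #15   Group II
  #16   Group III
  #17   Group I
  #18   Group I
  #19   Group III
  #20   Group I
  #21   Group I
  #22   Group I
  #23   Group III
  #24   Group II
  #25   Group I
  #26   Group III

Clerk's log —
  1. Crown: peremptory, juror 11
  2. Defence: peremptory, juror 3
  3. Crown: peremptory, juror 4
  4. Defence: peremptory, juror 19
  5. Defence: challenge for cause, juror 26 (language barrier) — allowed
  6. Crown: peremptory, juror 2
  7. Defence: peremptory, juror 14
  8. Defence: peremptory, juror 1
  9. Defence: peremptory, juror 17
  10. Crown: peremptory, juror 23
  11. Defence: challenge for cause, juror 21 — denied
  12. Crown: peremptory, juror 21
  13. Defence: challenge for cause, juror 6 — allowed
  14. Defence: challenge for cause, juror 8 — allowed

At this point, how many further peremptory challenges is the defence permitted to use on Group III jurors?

1

Defence peremptories so far: #3, #19, #14, #1, #17 — 5 of 8 used, 3 left overall.
Against Group III: #19, #14 — 2 used; per-group cap 3 leaves 1.
Binding limit: min(3, 1) = 1.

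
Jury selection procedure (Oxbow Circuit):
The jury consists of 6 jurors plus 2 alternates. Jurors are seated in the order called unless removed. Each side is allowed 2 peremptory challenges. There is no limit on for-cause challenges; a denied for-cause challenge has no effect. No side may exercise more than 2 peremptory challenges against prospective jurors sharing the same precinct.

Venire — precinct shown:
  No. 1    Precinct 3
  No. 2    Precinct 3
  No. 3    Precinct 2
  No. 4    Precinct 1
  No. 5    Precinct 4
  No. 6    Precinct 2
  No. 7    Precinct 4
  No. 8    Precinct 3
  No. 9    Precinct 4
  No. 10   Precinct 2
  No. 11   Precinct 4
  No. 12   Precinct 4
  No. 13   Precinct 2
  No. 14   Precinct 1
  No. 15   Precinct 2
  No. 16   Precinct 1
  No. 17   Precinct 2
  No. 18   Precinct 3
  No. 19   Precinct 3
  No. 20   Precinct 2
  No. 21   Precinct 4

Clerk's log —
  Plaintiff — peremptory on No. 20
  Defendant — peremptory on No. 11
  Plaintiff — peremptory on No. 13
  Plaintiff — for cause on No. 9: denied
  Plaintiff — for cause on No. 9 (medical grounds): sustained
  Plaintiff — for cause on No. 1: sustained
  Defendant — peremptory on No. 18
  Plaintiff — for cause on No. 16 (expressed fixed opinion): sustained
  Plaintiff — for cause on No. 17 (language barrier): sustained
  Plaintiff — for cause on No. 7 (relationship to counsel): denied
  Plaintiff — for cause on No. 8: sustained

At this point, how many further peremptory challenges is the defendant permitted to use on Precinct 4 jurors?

Defendant peremptories so far: #11, #18 — 2 of 2 used, 0 left overall.
Against Precinct 4: #11 — 1 used; per-precinct cap 2 leaves 1.
Binding limit: min(0, 1) = 0.

0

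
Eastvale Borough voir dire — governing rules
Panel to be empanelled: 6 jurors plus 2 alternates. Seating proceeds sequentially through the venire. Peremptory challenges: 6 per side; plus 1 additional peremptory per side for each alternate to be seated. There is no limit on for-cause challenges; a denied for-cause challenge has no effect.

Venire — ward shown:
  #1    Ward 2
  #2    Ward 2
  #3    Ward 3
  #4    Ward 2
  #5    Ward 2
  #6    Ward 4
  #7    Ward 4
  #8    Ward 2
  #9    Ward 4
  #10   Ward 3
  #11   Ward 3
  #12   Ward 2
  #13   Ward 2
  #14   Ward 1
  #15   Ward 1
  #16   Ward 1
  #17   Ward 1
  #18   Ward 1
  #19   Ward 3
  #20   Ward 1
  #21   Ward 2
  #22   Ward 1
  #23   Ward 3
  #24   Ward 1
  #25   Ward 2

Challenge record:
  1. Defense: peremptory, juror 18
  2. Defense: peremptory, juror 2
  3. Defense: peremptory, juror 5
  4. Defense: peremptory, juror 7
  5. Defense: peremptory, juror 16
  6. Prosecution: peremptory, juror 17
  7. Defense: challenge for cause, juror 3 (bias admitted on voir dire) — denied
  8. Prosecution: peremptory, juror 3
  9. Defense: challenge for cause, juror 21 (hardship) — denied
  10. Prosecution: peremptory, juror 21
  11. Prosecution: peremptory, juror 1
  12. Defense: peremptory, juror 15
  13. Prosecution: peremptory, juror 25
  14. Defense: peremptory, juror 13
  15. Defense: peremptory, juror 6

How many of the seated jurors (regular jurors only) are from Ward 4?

Removed: #1, #2, #3, #5, #6, #7, #13, #15, #16, #17, #18, #21, #25.
Seated jurors 1–6: #4, #8, #9, #10, #11, #12 (alternates #14, #19 not counted).
Of those, in Ward 4: #9 → 1.

1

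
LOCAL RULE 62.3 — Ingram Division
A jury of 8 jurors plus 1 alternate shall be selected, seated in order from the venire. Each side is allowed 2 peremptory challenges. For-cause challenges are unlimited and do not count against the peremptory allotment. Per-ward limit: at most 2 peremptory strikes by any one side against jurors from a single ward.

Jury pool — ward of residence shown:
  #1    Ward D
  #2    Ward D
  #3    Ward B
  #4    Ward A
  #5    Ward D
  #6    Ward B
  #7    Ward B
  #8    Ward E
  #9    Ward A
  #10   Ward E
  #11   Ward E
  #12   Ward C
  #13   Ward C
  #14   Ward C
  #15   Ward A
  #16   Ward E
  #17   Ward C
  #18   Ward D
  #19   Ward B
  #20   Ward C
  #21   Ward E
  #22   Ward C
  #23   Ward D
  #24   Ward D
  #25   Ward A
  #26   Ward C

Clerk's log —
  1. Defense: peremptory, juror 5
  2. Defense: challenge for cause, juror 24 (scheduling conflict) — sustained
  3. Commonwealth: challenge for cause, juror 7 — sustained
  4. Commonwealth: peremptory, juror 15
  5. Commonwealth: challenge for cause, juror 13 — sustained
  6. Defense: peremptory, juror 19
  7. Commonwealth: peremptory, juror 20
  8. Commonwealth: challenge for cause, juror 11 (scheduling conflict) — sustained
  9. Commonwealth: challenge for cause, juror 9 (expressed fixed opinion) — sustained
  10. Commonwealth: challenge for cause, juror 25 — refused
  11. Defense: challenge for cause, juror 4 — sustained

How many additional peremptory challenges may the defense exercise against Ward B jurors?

Defense peremptories so far: #5, #19 — 2 of 2 used, 0 left overall.
Against Ward B: #19 — 1 used; per-ward cap 2 leaves 1.
Binding limit: min(0, 1) = 0.

0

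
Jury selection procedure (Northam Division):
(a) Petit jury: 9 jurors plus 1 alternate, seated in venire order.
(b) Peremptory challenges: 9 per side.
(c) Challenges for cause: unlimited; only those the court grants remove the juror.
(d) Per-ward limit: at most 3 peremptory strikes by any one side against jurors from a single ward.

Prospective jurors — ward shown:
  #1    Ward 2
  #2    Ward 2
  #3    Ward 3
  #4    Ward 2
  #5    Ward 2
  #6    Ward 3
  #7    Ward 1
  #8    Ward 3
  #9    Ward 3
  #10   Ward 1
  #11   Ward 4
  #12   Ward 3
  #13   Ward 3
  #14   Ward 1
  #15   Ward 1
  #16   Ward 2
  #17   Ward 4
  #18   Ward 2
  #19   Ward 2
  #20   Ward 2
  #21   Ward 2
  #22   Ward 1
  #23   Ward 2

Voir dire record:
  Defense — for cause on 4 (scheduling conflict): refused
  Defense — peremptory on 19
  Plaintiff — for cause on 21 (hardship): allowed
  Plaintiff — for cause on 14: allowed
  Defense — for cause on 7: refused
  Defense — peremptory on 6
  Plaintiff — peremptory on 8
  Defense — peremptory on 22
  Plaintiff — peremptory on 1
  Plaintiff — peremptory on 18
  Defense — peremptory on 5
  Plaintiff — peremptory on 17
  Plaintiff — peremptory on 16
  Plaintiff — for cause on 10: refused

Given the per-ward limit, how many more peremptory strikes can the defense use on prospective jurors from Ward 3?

Defense peremptories so far: #19, #6, #22, #5 — 4 of 9 used, 5 left overall.
Against Ward 3: #6 — 1 used; per-ward cap 3 leaves 2.
Binding limit: min(5, 2) = 2.

2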